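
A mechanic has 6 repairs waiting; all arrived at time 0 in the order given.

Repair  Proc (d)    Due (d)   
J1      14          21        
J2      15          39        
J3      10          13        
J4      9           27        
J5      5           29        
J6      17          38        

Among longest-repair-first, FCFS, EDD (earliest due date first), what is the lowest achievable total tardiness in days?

LPT (decreasing processing time): J6 J2 J1 J3 J4 J5.
J6: 0→17, due 38, tardiness 0
J2: 17→32, due 39, tardiness 0
J1: 32→46, due 21, tardiness 25
J3: 46→56, due 13, tardiness 43
J4: 56→65, due 27, tardiness 38
J5: 65→70, due 29, tardiness 41
Sum = 0+0+25+43+38+41 = 147.
FIFO (arrival order): J1 J2 J3 J4 J5 J6.
J1: 0→14, due 21, tardiness 0
J2: 14→29, due 39, tardiness 0
J3: 29→39, due 13, tardiness 26
J4: 39→48, due 27, tardiness 21
J5: 48→53, due 29, tardiness 24
J6: 53→70, due 38, tardiness 32
Sum = 0+0+26+21+24+32 = 103.
EDD (increasing due date): J3 J1 J4 J5 J6 J2.
J3: 0→10, due 13, tardiness 0
J1: 10→24, due 21, tardiness 3
J4: 24→33, due 27, tardiness 6
J5: 33→38, due 29, tardiness 9
J6: 38→55, due 38, tardiness 17
J2: 55→70, due 39, tardiness 31
Sum = 0+3+6+9+17+31 = 66.
LPT 147, FIFO 103, EDD 66 → minimum 66.

66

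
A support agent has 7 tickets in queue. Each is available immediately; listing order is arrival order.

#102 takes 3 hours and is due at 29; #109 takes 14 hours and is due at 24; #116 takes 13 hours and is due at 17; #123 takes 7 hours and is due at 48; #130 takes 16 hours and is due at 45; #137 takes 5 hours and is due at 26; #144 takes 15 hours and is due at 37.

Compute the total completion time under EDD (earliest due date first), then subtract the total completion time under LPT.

-62

EDD (increasing due date): #116 #109 #137 #102 #144 #130 #123.
#116: 0→13
#109: 13→27
#137: 27→32
#102: 32→35
#144: 35→50
#130: 50→66
#123: 66→73
Sum = 13+27+32+35+50+66+73 = 296.
LPT (decreasing processing time): #130 #144 #109 #116 #123 #137 #102.
#130: 0→16
#144: 16→31
#109: 31→45
#116: 45→58
#123: 58→65
#137: 65→70
#102: 70→73
Sum = 16+31+45+58+65+70+73 = 358.
Difference = 296 − 358 = -62.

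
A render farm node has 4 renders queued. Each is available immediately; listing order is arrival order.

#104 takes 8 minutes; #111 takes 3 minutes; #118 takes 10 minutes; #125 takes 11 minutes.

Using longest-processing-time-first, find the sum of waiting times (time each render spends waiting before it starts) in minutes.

61

LPT (decreasing processing time): #125 #118 #104 #111.
#125: waits 0, runs 0→11
#118: waits 11, runs 11→21
#104: waits 21, runs 21→29
#111: waits 29, runs 29→32
Sum = 0+11+21+29 = 61.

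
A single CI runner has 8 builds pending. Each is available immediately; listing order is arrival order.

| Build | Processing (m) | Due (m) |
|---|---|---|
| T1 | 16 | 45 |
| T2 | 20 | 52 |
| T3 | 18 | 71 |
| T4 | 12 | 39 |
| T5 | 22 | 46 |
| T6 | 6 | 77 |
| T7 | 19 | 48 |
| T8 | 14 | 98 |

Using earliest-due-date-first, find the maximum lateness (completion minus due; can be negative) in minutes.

37

EDD (increasing due date): T4 T1 T5 T7 T2 T3 T6 T8.
T4: 0→12, due 39, lateness -27
T1: 12→28, due 45, lateness -17
T5: 28→50, due 46, lateness 4
T7: 50→69, due 48, lateness 21
T2: 69→89, due 52, lateness 37
T3: 89→107, due 71, lateness 36
T6: 107→113, due 77, lateness 36
T8: 113→127, due 98, lateness 29
Maximum = 37.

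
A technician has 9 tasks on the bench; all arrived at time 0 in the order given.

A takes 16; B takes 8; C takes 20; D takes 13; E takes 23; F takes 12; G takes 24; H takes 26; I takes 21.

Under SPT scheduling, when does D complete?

SPT (increasing processing time): B F D A C I E G H.
B: 0→8
F: 8→20
D: 20→33

33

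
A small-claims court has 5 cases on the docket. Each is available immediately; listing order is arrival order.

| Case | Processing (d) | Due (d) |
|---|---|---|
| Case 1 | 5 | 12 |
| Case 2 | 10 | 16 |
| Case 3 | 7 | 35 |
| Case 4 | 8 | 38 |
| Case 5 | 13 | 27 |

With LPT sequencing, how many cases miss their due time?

3

LPT (decreasing processing time): Case 5 Case 2 Case 4 Case 3 Case 1.
Case 5: 0→13, due 27, tardiness 0
Case 2: 13→23, due 16, tardiness 7
Case 4: 23→31, due 38, tardiness 0
Case 3: 31→38, due 35, tardiness 3
Case 1: 38→43, due 12, tardiness 31
Late cases: 3.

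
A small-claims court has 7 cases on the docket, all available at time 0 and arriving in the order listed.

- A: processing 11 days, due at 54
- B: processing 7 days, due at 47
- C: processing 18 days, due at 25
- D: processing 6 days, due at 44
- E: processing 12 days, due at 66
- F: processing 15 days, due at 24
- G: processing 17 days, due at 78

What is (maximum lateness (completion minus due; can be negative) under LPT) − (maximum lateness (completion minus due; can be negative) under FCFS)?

-3

LPT (decreasing processing time): C G F E A B D.
C: 0→18, due 25, lateness -7
G: 18→35, due 78, lateness -43
F: 35→50, due 24, lateness 26
E: 50→62, due 66, lateness -4
A: 62→73, due 54, lateness 19
B: 73→80, due 47, lateness 33
D: 80→86, due 44, lateness 42
Maximum = 42.
FIFO (arrival order): A B C D E F G.
A: 0→11, due 54, lateness -43
B: 11→18, due 47, lateness -29
C: 18→36, due 25, lateness 11
D: 36→42, due 44, lateness -2
E: 42→54, due 66, lateness -12
F: 54→69, due 24, lateness 45
G: 69→86, due 78, lateness 8
Maximum = 45.
Difference = 42 − 45 = -3.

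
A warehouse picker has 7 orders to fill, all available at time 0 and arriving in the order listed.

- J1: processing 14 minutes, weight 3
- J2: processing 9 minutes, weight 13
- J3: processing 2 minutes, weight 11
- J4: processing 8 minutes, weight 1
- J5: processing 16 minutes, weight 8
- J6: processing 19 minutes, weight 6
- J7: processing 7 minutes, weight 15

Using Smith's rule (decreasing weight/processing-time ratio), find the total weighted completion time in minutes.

WSPT (decreasing weight/processing-time ratio): J3 J7 J2 J5 J6 J1 J4.
J3: finishes 2, weight 11, w·C = 22
J7: finishes 9, weight 15, w·C = 135
J2: finishes 18, weight 13, w·C = 234
J5: finishes 34, weight 8, w·C = 272
J6: finishes 53, weight 6, w·C = 318
J1: finishes 67, weight 3, w·C = 201
J4: finishes 75, weight 1, w·C = 75
Sum = 22+135+234+272+318+201+75 = 1257.

1257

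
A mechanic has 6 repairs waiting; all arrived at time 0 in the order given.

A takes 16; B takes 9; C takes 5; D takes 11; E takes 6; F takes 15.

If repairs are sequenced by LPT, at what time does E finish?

LPT (decreasing processing time): A F D B E C.
A: 0→16
F: 16→31
D: 31→42
B: 42→51
E: 51→57

57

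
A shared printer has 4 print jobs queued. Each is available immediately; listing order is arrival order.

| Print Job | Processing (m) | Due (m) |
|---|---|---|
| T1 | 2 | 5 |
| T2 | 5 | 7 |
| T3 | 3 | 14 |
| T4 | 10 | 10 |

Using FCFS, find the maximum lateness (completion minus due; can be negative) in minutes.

10

FIFO (arrival order): T1 T2 T3 T4.
T1: 0→2, due 5, lateness -3
T2: 2→7, due 7, lateness 0
T3: 7→10, due 14, lateness -4
T4: 10→20, due 10, lateness 10
Maximum = 10.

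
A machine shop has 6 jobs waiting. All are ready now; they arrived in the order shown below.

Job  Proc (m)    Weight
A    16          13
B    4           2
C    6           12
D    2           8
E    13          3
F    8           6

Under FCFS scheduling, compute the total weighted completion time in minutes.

FIFO (arrival order): A B C D E F.
A: finishes 16, weight 13, w·C = 208
B: finishes 20, weight 2, w·C = 40
C: finishes 26, weight 12, w·C = 312
D: finishes 28, weight 8, w·C = 224
E: finishes 41, weight 3, w·C = 123
F: finishes 49, weight 6, w·C = 294
Sum = 208+40+312+224+123+294 = 1201.

1201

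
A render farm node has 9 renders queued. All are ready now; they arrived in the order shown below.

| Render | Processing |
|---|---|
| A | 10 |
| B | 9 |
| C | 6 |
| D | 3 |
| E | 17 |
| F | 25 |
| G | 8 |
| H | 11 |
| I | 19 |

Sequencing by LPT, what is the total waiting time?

LPT (decreasing processing time): F I E H A B G C D.
F: waits 0, runs 0→25
I: waits 25, runs 25→44
E: waits 44, runs 44→61
H: waits 61, runs 61→72
A: waits 72, runs 72→82
B: waits 82, runs 82→91
G: waits 91, runs 91→99
C: waits 99, runs 99→105
D: waits 105, runs 105→108
Sum = 0+25+44+61+72+82+91+99+105 = 579.

579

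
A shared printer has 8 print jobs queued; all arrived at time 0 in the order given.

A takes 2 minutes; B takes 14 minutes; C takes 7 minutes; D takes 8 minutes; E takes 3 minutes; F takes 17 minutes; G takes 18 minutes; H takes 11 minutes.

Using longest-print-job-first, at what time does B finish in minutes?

49

LPT (decreasing processing time): G F B H D C E A.
G: 0→18
F: 18→35
B: 35→49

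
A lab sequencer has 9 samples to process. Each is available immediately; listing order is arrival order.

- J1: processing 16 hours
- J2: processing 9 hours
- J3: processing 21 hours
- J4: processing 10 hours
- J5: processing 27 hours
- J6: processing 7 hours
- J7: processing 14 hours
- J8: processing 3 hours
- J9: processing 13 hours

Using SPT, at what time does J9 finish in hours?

42

SPT (increasing processing time): J8 J6 J2 J4 J9 J7 J1 J3 J5.
J8: 0→3
J6: 3→10
J2: 10→19
J4: 19→29
J9: 29→42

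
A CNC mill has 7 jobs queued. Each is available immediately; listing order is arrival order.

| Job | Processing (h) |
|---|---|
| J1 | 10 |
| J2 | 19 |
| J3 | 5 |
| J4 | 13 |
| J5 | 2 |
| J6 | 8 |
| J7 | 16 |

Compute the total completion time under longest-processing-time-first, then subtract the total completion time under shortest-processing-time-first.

LPT (decreasing processing time): J2 J7 J4 J1 J6 J3 J5.
J2: 0→19
J7: 19→35
J4: 35→48
J1: 48→58
J6: 58→66
J3: 66→71
J5: 71→73
Sum = 19+35+48+58+66+71+73 = 370.
SPT (increasing processing time): J5 J3 J6 J1 J4 J7 J2.
J5: 0→2
J3: 2→7
J6: 7→15
J1: 15→25
J4: 25→38
J7: 38→54
J2: 54→73
Sum = 2+7+15+25+38+54+73 = 214.
Difference = 370 − 214 = 156.

156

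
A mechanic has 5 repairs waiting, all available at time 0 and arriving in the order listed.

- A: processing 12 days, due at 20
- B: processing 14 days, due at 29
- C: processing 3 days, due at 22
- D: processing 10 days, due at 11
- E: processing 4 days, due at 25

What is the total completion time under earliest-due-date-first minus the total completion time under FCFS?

-20

EDD (increasing due date): D A C E B.
D: 0→10
A: 10→22
C: 22→25
E: 25→29
B: 29→43
Sum = 10+22+25+29+43 = 129.
FIFO (arrival order): A B C D E.
A: 0→12
B: 12→26
C: 26→29
D: 29→39
E: 39→43
Sum = 12+26+29+39+43 = 149.
Difference = 129 − 149 = -20.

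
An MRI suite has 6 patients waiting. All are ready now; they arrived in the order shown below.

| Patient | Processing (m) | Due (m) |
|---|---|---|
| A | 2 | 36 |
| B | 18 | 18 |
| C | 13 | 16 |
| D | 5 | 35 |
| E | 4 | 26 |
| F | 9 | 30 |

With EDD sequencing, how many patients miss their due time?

5

EDD (increasing due date): C B E F D A.
C: 0→13, due 16, tardiness 0
B: 13→31, due 18, tardiness 13
E: 31→35, due 26, tardiness 9
F: 35→44, due 30, tardiness 14
D: 44→49, due 35, tardiness 14
A: 49→51, due 36, tardiness 15
Late patients: 5.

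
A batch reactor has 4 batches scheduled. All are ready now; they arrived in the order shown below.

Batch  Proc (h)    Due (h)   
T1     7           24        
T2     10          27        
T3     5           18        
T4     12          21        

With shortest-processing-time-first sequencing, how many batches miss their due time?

1

SPT (increasing processing time): T3 T1 T2 T4.
T3: 0→5, due 18, tardiness 0
T1: 5→12, due 24, tardiness 0
T2: 12→22, due 27, tardiness 0
T4: 22→34, due 21, tardiness 13
Late batches: 1.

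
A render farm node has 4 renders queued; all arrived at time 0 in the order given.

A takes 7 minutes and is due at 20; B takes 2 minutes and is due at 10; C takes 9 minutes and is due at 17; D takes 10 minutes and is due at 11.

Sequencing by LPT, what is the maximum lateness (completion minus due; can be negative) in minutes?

18

LPT (decreasing processing time): D C A B.
D: 0→10, due 11, lateness -1
C: 10→19, due 17, lateness 2
A: 19→26, due 20, lateness 6
B: 26→28, due 10, lateness 18
Maximum = 18.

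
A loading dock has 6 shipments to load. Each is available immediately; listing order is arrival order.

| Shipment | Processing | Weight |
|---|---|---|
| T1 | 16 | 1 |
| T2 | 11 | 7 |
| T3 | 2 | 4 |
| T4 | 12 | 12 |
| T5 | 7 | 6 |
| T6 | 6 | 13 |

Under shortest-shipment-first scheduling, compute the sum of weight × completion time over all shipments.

SPT (increasing processing time): T3 T6 T5 T2 T4 T1.
T3: finishes 2, weight 4, w·C = 8
T6: finishes 8, weight 13, w·C = 104
T5: finishes 15, weight 6, w·C = 90
T2: finishes 26, weight 7, w·C = 182
T4: finishes 38, weight 12, w·C = 456
T1: finishes 54, weight 1, w·C = 54
Sum = 8+104+90+182+456+54 = 894.

894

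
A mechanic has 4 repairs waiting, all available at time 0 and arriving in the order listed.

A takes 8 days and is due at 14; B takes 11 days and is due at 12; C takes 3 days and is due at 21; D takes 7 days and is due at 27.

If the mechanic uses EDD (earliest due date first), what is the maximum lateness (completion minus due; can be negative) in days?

5

EDD (increasing due date): B A C D.
B: 0→11, due 12, lateness -1
A: 11→19, due 14, lateness 5
C: 19→22, due 21, lateness 1
D: 22→29, due 27, lateness 2
Maximum = 5.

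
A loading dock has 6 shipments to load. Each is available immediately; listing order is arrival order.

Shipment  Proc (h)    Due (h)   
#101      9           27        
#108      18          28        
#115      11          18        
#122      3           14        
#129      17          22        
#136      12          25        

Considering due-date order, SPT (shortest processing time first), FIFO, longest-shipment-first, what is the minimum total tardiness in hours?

EDD (increasing due date): #122 #115 #129 #136 #101 #108.
#122: 0→3, due 14, tardiness 0
#115: 3→14, due 18, tardiness 0
#129: 14→31, due 22, tardiness 9
#136: 31→43, due 25, tardiness 18
#101: 43→52, due 27, tardiness 25
#108: 52→70, due 28, tardiness 42
Sum = 0+0+9+18+25+42 = 94.
SPT (increasing processing time): #122 #101 #115 #136 #129 #108.
#122: 0→3, due 14, tardiness 0
#101: 3→12, due 27, tardiness 0
#115: 12→23, due 18, tardiness 5
#136: 23→35, due 25, tardiness 10
#129: 35→52, due 22, tardiness 30
#108: 52→70, due 28, tardiness 42
Sum = 0+0+5+10+30+42 = 87.
FIFO (arrival order): #101 #108 #115 #122 #129 #136.
#101: 0→9, due 27, tardiness 0
#108: 9→27, due 28, tardiness 0
#115: 27→38, due 18, tardiness 20
#122: 38→41, due 14, tardiness 27
#129: 41→58, due 22, tardiness 36
#136: 58→70, due 25, tardiness 45
Sum = 0+0+20+27+36+45 = 128.
LPT (decreasing processing time): #108 #129 #136 #115 #101 #122.
#108: 0→18, due 28, tardiness 0
#129: 18→35, due 22, tardiness 13
#136: 35→47, due 25, tardiness 22
#115: 47→58, due 18, tardiness 40
#101: 58→67, due 27, tardiness 40
#122: 67→70, due 14, tardiness 56
Sum = 0+13+22+40+40+56 = 171.
EDD 94, SPT 87, FIFO 128, LPT 171 → minimum 87.

87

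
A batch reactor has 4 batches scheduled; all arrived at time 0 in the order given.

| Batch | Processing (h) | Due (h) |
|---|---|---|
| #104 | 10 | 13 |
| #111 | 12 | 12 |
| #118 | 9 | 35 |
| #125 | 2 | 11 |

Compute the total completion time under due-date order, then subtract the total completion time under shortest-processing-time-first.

6

EDD (increasing due date): #125 #111 #104 #118.
#125: 0→2
#111: 2→14
#104: 14→24
#118: 24→33
Sum = 2+14+24+33 = 73.
SPT (increasing processing time): #125 #118 #104 #111.
#125: 0→2
#118: 2→11
#104: 11→21
#111: 21→33
Sum = 2+11+21+33 = 67.
Difference = 73 − 67 = 6.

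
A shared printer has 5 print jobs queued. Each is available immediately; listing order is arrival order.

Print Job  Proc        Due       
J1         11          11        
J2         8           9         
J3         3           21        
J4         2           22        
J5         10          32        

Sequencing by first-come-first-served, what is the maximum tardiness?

FIFO (arrival order): J1 J2 J3 J4 J5.
J1: 0→11, due 11, tardiness 0
J2: 11→19, due 9, tardiness 10
J3: 19→22, due 21, tardiness 1
J4: 22→24, due 22, tardiness 2
J5: 24→34, due 32, tardiness 2
Maximum = 10.

10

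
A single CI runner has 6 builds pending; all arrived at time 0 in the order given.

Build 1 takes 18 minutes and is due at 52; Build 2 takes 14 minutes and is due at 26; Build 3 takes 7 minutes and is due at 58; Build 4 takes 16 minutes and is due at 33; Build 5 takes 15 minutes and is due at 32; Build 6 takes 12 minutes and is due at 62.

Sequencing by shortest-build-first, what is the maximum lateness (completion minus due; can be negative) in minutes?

SPT (increasing processing time): Build 3 Build 6 Build 2 Build 5 Build 4 Build 1.
Build 3: 0→7, due 58, lateness -51
Build 6: 7→19, due 62, lateness -43
Build 2: 19→33, due 26, lateness 7
Build 5: 33→48, due 32, lateness 16
Build 4: 48→64, due 33, lateness 31
Build 1: 64→82, due 52, lateness 30
Maximum = 31.

31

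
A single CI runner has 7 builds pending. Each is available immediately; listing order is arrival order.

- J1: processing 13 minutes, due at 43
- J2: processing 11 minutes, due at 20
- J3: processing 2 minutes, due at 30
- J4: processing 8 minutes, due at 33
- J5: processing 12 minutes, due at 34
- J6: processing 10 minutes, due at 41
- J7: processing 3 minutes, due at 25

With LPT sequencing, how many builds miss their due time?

5

LPT (decreasing processing time): J1 J5 J2 J6 J4 J7 J3.
J1: 0→13, due 43, tardiness 0
J5: 13→25, due 34, tardiness 0
J2: 25→36, due 20, tardiness 16
J6: 36→46, due 41, tardiness 5
J4: 46→54, due 33, tardiness 21
J7: 54→57, due 25, tardiness 32
J3: 57→59, due 30, tardiness 29
Late builds: 5.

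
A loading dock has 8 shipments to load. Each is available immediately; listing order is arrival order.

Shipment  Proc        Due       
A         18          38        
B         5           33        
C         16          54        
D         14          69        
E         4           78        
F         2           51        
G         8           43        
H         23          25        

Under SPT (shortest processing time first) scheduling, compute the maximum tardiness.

65

SPT (increasing processing time): F E B G D C A H.
F: 0→2, due 51, tardiness 0
E: 2→6, due 78, tardiness 0
B: 6→11, due 33, tardiness 0
G: 11→19, due 43, tardiness 0
D: 19→33, due 69, tardiness 0
C: 33→49, due 54, tardiness 0
A: 49→67, due 38, tardiness 29
H: 67→90, due 25, tardiness 65
Maximum = 65.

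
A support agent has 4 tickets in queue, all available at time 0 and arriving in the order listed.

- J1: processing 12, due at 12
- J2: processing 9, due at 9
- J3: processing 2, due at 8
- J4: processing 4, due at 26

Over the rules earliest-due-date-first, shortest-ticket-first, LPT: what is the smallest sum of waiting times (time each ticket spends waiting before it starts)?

EDD (increasing due date): J3 J2 J1 J4.
J3: waits 0, runs 0→2
J2: waits 2, runs 2→11
J1: waits 11, runs 11→23
J4: waits 23, runs 23→27
Sum = 0+2+11+23 = 36.
SPT (increasing processing time): J3 J4 J2 J1.
J3: waits 0, runs 0→2
J4: waits 2, runs 2→6
J2: waits 6, runs 6→15
J1: waits 15, runs 15→27
Sum = 0+2+6+15 = 23.
LPT (decreasing processing time): J1 J2 J4 J3.
J1: waits 0, runs 0→12
J2: waits 12, runs 12→21
J4: waits 21, runs 21→25
J3: waits 25, runs 25→27
Sum = 0+12+21+25 = 58.
EDD 36, SPT 23, LPT 58 → minimum 23.

23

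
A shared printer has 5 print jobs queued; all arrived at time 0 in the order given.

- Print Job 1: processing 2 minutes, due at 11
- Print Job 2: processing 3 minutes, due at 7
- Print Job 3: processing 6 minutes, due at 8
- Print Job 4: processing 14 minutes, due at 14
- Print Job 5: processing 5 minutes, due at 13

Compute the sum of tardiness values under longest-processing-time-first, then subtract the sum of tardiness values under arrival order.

33

LPT (decreasing processing time): Print Job 4 Print Job 3 Print Job 5 Print Job 2 Print Job 1.
Print Job 4: 0→14, due 14, tardiness 0
Print Job 3: 14→20, due 8, tardiness 12
Print Job 5: 20→25, due 13, tardiness 12
Print Job 2: 25→28, due 7, tardiness 21
Print Job 1: 28→30, due 11, tardiness 19
Sum = 0+12+12+21+19 = 64.
FIFO (arrival order): Print Job 1 Print Job 2 Print Job 3 Print Job 4 Print Job 5.
Print Job 1: 0→2, due 11, tardiness 0
Print Job 2: 2→5, due 7, tardiness 0
Print Job 3: 5→11, due 8, tardiness 3
Print Job 4: 11→25, due 14, tardiness 11
Print Job 5: 25→30, due 13, tardiness 17
Sum = 0+0+3+11+17 = 31.
Difference = 64 − 31 = 33.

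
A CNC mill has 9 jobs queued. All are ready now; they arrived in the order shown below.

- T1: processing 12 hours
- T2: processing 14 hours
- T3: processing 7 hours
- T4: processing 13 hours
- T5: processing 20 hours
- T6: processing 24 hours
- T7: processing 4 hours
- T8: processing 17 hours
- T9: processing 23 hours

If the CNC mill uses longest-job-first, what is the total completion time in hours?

818

LPT (decreasing processing time): T6 T9 T5 T8 T2 T4 T1 T3 T7.
T6: 0→24
T9: 24→47
T5: 47→67
T8: 67→84
T2: 84→98
T4: 98→111
T1: 111→123
T3: 123→130
T7: 130→134
Sum = 24+47+67+84+98+111+123+130+134 = 818.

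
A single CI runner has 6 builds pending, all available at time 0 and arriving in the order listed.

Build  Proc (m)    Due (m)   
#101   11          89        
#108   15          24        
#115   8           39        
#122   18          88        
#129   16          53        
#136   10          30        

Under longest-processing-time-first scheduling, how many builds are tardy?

LPT (decreasing processing time): #122 #129 #108 #101 #136 #115.
#122: 0→18, due 88, tardiness 0
#129: 18→34, due 53, tardiness 0
#108: 34→49, due 24, tardiness 25
#101: 49→60, due 89, tardiness 0
#136: 60→70, due 30, tardiness 40
#115: 70→78, due 39, tardiness 39
Late builds: 3.

3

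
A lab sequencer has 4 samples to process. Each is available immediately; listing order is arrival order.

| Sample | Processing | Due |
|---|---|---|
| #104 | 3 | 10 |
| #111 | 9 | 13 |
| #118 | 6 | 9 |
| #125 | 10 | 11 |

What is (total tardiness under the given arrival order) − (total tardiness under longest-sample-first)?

-14

FIFO (arrival order): #104 #111 #118 #125.
#104: 0→3, due 10, tardiness 0
#111: 3→12, due 13, tardiness 0
#118: 12→18, due 9, tardiness 9
#125: 18→28, due 11, tardiness 17
Sum = 0+0+9+17 = 26.
LPT (decreasing processing time): #125 #111 #118 #104.
#125: 0→10, due 11, tardiness 0
#111: 10→19, due 13, tardiness 6
#118: 19→25, due 9, tardiness 16
#104: 25→28, due 10, tardiness 18
Sum = 0+6+16+18 = 40.
Difference = 26 − 40 = -14.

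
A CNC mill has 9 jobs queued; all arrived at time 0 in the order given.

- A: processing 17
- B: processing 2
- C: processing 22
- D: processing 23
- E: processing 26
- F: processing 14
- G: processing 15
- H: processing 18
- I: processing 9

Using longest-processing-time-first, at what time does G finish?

LPT (decreasing processing time): E D C H A G F I B.
E: 0→26
D: 26→49
C: 49→71
H: 71→89
A: 89→106
G: 106→121

121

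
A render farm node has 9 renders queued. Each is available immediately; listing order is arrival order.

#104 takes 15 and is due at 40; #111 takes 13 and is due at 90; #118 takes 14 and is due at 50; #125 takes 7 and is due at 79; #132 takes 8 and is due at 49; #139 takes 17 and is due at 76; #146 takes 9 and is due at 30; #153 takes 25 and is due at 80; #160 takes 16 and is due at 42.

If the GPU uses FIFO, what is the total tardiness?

FIFO (arrival order): #104 #111 #118 #125 #132 #139 #146 #153 #160.
#104: 0→15, due 40, tardiness 0
#111: 15→28, due 90, tardiness 0
#118: 28→42, due 50, tardiness 0
#125: 42→49, due 79, tardiness 0
#132: 49→57, due 49, tardiness 8
#139: 57→74, due 76, tardiness 0
#146: 74→83, due 30, tardiness 53
#153: 83→108, due 80, tardiness 28
#160: 108→124, due 42, tardiness 82
Sum = 0+0+0+0+8+0+53+28+82 = 171.

171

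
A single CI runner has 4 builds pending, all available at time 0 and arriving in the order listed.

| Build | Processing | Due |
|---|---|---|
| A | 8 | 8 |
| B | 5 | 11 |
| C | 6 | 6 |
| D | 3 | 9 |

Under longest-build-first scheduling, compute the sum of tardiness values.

LPT (decreasing processing time): A C B D.
A: 0→8, due 8, tardiness 0
C: 8→14, due 6, tardiness 8
B: 14→19, due 11, tardiness 8
D: 19→22, due 9, tardiness 13
Sum = 0+8+8+13 = 29.

29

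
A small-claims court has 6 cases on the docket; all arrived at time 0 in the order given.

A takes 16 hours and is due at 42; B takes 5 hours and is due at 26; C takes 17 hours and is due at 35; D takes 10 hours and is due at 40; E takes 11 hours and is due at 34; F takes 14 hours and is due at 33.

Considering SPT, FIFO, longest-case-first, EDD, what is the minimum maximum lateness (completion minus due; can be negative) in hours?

31

SPT (increasing processing time): B D E F A C.
B: 0→5, due 26, lateness -21
D: 5→15, due 40, lateness -25
E: 15→26, due 34, lateness -8
F: 26→40, due 33, lateness 7
A: 40→56, due 42, lateness 14
C: 56→73, due 35, lateness 38
Maximum = 38.
FIFO (arrival order): A B C D E F.
A: 0→16, due 42, lateness -26
B: 16→21, due 26, lateness -5
C: 21→38, due 35, lateness 3
D: 38→48, due 40, lateness 8
E: 48→59, due 34, lateness 25
F: 59→73, due 33, lateness 40
Maximum = 40.
LPT (decreasing processing time): C A F E D B.
C: 0→17, due 35, lateness -18
A: 17→33, due 42, lateness -9
F: 33→47, due 33, lateness 14
E: 47→58, due 34, lateness 24
D: 58→68, due 40, lateness 28
B: 68→73, due 26, lateness 47
Maximum = 47.
EDD (increasing due date): B F E C D A.
B: 0→5, due 26, lateness -21
F: 5→19, due 33, lateness -14
E: 19→30, due 34, lateness -4
C: 30→47, due 35, lateness 12
D: 47→57, due 40, lateness 17
A: 57→73, due 42, lateness 31
Maximum = 31.
SPT 38, FIFO 40, LPT 47, EDD 31 → minimum 31.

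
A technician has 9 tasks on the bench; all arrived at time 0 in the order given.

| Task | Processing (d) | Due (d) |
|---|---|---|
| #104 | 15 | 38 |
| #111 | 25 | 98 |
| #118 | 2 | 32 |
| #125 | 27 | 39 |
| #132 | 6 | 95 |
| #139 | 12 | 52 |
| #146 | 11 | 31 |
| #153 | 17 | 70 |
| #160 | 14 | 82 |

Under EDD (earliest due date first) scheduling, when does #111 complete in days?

EDD (increasing due date): #146 #118 #104 #125 #139 #153 #160 #132 #111.
#146: 0→11
#118: 11→13
#104: 13→28
#125: 28→55
#139: 55→67
#153: 67→84
#160: 84→98
#132: 98→104
#111: 104→129

129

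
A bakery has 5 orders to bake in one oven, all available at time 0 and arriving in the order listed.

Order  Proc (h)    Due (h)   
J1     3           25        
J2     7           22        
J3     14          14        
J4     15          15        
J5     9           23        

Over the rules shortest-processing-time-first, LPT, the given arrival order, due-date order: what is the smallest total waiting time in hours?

SPT (increasing processing time): J1 J2 J5 J3 J4.
J1: waits 0, runs 0→3
J2: waits 3, runs 3→10
J5: waits 10, runs 10→19
J3: waits 19, runs 19→33
J4: waits 33, runs 33→48
Sum = 0+3+10+19+33 = 65.
LPT (decreasing processing time): J4 J3 J5 J2 J1.
J4: waits 0, runs 0→15
J3: waits 15, runs 15→29
J5: waits 29, runs 29→38
J2: waits 38, runs 38→45
J1: waits 45, runs 45→48
Sum = 0+15+29+38+45 = 127.
FIFO (arrival order): J1 J2 J3 J4 J5.
J1: waits 0, runs 0→3
J2: waits 3, runs 3→10
J3: waits 10, runs 10→24
J4: waits 24, runs 24→39
J5: waits 39, runs 39→48
Sum = 0+3+10+24+39 = 76.
EDD (increasing due date): J3 J4 J2 J5 J1.
J3: waits 0, runs 0→14
J4: waits 14, runs 14→29
J2: waits 29, runs 29→36
J5: waits 36, runs 36→45
J1: waits 45, runs 45→48
Sum = 0+14+29+36+45 = 124.
SPT 65, LPT 127, FIFO 76, EDD 124 → minimum 65.

65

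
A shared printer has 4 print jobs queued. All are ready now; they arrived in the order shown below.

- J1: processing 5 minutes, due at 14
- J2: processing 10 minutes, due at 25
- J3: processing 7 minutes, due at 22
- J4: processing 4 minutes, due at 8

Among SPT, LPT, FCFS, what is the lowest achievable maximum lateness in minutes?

SPT (increasing processing time): J4 J1 J3 J2.
J4: 0→4, due 8, lateness -4
J1: 4→9, due 14, lateness -5
J3: 9→16, due 22, lateness -6
J2: 16→26, due 25, lateness 1
Maximum = 1.
LPT (decreasing processing time): J2 J3 J1 J4.
J2: 0→10, due 25, lateness -15
J3: 10→17, due 22, lateness -5
J1: 17→22, due 14, lateness 8
J4: 22→26, due 8, lateness 18
Maximum = 18.
FIFO (arrival order): J1 J2 J3 J4.
J1: 0→5, due 14, lateness -9
J2: 5→15, due 25, lateness -10
J3: 15→22, due 22, lateness 0
J4: 22→26, due 8, lateness 18
Maximum = 18.
SPT 1, LPT 18, FIFO 18 → minimum 1.

1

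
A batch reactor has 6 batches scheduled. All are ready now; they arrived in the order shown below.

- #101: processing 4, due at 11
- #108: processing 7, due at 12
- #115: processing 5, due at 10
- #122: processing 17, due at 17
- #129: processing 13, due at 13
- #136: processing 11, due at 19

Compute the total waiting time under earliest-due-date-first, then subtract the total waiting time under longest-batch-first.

-84

EDD (increasing due date): #115 #101 #108 #129 #122 #136.
#115: waits 0, runs 0→5
#101: waits 5, runs 5→9
#108: waits 9, runs 9→16
#129: waits 16, runs 16→29
#122: waits 29, runs 29→46
#136: waits 46, runs 46→57
Sum = 0+5+9+16+29+46 = 105.
LPT (decreasing processing time): #122 #129 #136 #108 #115 #101.
#122: waits 0, runs 0→17
#129: waits 17, runs 17→30
#136: waits 30, runs 30→41
#108: waits 41, runs 41→48
#115: waits 48, runs 48→53
#101: waits 53, runs 53→57
Sum = 0+17+30+41+48+53 = 189.
Difference = 105 − 189 = -84.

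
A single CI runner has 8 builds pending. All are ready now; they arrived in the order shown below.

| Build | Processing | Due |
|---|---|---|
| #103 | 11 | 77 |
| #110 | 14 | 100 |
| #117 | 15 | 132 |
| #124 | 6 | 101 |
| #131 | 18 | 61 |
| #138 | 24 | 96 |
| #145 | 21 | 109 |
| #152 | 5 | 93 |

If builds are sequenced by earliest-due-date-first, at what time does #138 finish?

58

EDD (increasing due date): #131 #103 #152 #138 #110 #124 #145 #117.
#131: 0→18
#103: 18→29
#152: 29→34
#138: 34→58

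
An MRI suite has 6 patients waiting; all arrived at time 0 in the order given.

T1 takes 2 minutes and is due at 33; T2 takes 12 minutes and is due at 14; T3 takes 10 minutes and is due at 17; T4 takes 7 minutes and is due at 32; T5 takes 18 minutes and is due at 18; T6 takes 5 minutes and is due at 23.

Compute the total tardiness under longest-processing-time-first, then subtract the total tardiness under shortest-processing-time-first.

LPT (decreasing processing time): T5 T2 T3 T4 T6 T1.
T5: 0→18, due 18, tardiness 0
T2: 18→30, due 14, tardiness 16
T3: 30→40, due 17, tardiness 23
T4: 40→47, due 32, tardiness 15
T6: 47→52, due 23, tardiness 29
T1: 52→54, due 33, tardiness 21
Sum = 0+16+23+15+29+21 = 104.
SPT (increasing processing time): T1 T6 T4 T3 T2 T5.
T1: 0→2, due 33, tardiness 0
T6: 2→7, due 23, tardiness 0
T4: 7→14, due 32, tardiness 0
T3: 14→24, due 17, tardiness 7
T2: 24→36, due 14, tardiness 22
T5: 36→54, due 18, tardiness 36
Sum = 0+0+0+7+22+36 = 65.
Difference = 104 − 65 = 39.

39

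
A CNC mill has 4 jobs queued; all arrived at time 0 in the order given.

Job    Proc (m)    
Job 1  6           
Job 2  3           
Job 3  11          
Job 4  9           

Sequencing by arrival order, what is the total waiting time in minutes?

35

FIFO (arrival order): Job 1 Job 2 Job 3 Job 4.
Job 1: waits 0, runs 0→6
Job 2: waits 6, runs 6→9
Job 3: waits 9, runs 9→20
Job 4: waits 20, runs 20→29
Sum = 0+6+9+20 = 35.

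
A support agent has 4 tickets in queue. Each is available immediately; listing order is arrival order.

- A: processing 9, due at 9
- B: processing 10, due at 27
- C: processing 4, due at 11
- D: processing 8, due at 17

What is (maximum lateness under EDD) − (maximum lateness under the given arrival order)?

EDD (increasing due date): A C D B.
A: 0→9, due 9, lateness 0
C: 9→13, due 11, lateness 2
D: 13→21, due 17, lateness 4
B: 21→31, due 27, lateness 4
Maximum = 4.
FIFO (arrival order): A B C D.
A: 0→9, due 9, lateness 0
B: 9→19, due 27, lateness -8
C: 19→23, due 11, lateness 12
D: 23→31, due 17, lateness 14
Maximum = 14.
Difference = 4 − 14 = -10.

-10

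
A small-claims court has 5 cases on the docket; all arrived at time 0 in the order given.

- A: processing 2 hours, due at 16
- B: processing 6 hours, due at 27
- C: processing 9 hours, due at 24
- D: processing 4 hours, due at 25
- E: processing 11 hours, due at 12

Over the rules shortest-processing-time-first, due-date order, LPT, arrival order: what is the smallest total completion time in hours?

73

SPT (increasing processing time): A D B C E.
A: 0→2
D: 2→6
B: 6→12
C: 12→21
E: 21→32
Sum = 2+6+12+21+32 = 73.
EDD (increasing due date): E A C D B.
E: 0→11
A: 11→13
C: 13→22
D: 22→26
B: 26→32
Sum = 11+13+22+26+32 = 104.
LPT (decreasing processing time): E C B D A.
E: 0→11
C: 11→20
B: 20→26
D: 26→30
A: 30→32
Sum = 11+20+26+30+32 = 119.
FIFO (arrival order): A B C D E.
A: 0→2
B: 2→8
C: 8→17
D: 17→21
E: 21→32
Sum = 2+8+17+21+32 = 80.
SPT 73, EDD 104, LPT 119, FIFO 80 → minimum 73.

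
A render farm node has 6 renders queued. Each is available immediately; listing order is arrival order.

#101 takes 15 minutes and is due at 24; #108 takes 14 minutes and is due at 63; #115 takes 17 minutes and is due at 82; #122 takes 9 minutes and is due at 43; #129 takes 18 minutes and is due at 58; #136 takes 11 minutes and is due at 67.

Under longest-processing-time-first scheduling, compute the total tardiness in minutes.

76

LPT (decreasing processing time): #129 #115 #101 #108 #136 #122.
#129: 0→18, due 58, tardiness 0
#115: 18→35, due 82, tardiness 0
#101: 35→50, due 24, tardiness 26
#108: 50→64, due 63, tardiness 1
#136: 64→75, due 67, tardiness 8
#122: 75→84, due 43, tardiness 41
Sum = 0+0+26+1+8+41 = 76.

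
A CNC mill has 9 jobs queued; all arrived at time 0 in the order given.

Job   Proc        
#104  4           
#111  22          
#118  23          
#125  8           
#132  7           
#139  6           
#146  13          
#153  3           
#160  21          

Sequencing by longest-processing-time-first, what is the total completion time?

705

LPT (decreasing processing time): #118 #111 #160 #146 #125 #132 #139 #104 #153.
#118: 0→23
#111: 23→45
#160: 45→66
#146: 66→79
#125: 79→87
#132: 87→94
#139: 94→100
#104: 100→104
#153: 104→107
Sum = 23+45+66+79+87+94+100+104+107 = 705.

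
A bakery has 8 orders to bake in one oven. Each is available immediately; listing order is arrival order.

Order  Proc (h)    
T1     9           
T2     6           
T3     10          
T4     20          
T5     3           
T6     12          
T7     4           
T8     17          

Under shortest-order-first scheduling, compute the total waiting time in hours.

182

SPT (increasing processing time): T5 T7 T2 T1 T3 T6 T8 T4.
T5: waits 0, runs 0→3
T7: waits 3, runs 3→7
T2: waits 7, runs 7→13
T1: waits 13, runs 13→22
T3: waits 22, runs 22→32
T6: waits 32, runs 32→44
T8: waits 44, runs 44→61
T4: waits 61, runs 61→81
Sum = 0+3+7+13+22+32+44+61 = 182.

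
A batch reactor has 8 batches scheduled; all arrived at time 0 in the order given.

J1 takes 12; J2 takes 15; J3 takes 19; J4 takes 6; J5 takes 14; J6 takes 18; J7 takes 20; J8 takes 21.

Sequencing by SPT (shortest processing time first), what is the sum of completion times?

SPT (increasing processing time): J4 J1 J5 J2 J6 J3 J7 J8.
J4: 0→6
J1: 6→18
J5: 18→32
J2: 32→47
J6: 47→65
J3: 65→84
J7: 84→104
J8: 104→125
Sum = 6+18+32+47+65+84+104+125 = 481.

481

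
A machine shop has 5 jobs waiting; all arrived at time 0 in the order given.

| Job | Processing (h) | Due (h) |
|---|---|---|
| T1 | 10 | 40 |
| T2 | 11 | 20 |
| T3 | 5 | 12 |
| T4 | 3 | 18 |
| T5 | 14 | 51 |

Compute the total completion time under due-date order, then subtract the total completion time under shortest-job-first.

EDD (increasing due date): T3 T4 T2 T1 T5.
T3: 0→5
T4: 5→8
T2: 8→19
T1: 19→29
T5: 29→43
Sum = 5+8+19+29+43 = 104.
SPT (increasing processing time): T4 T3 T1 T2 T5.
T4: 0→3
T3: 3→8
T1: 8→18
T2: 18→29
T5: 29→43
Sum = 3+8+18+29+43 = 101.
Difference = 104 − 101 = 3.

3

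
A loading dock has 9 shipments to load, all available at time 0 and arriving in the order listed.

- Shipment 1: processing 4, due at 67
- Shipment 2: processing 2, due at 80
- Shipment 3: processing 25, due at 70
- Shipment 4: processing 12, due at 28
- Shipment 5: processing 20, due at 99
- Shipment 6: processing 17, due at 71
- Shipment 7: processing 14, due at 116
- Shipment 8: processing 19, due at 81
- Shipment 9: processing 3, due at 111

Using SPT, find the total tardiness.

46

SPT (increasing processing time): Shipment 2 Shipment 9 Shipment 1 Shipment 4 Shipment 7 Shipment 6 Shipment 8 Shipment 5 Shipment 3.
Shipment 2: 0→2, due 80, tardiness 0
Shipment 9: 2→5, due 111, tardiness 0
Shipment 1: 5→9, due 67, tardiness 0
Shipment 4: 9→21, due 28, tardiness 0
Shipment 7: 21→35, due 116, tardiness 0
Shipment 6: 35→52, due 71, tardiness 0
Shipment 8: 52→71, due 81, tardiness 0
Shipment 5: 71→91, due 99, tardiness 0
Shipment 3: 91→116, due 70, tardiness 46
Sum = 0+0+0+0+0+0+0+0+46 = 46.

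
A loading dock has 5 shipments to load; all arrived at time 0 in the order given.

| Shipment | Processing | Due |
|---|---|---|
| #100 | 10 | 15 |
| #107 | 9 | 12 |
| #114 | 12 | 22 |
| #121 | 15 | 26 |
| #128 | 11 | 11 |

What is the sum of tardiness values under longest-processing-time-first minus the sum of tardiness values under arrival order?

LPT (decreasing processing time): #121 #114 #128 #100 #107.
#121: 0→15, due 26, tardiness 0
#114: 15→27, due 22, tardiness 5
#128: 27→38, due 11, tardiness 27
#100: 38→48, due 15, tardiness 33
#107: 48→57, due 12, tardiness 45
Sum = 0+5+27+33+45 = 110.
FIFO (arrival order): #100 #107 #114 #121 #128.
#100: 0→10, due 15, tardiness 0
#107: 10→19, due 12, tardiness 7
#114: 19→31, due 22, tardiness 9
#121: 31→46, due 26, tardiness 20
#128: 46→57, due 11, tardiness 46
Sum = 0+7+9+20+46 = 82.
Difference = 110 − 82 = 28.

28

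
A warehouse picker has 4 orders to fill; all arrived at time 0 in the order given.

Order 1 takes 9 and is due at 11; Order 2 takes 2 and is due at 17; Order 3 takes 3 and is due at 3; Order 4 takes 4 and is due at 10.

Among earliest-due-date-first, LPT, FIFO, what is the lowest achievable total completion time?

44

EDD (increasing due date): Order 3 Order 4 Order 1 Order 2.
Order 3: 0→3
Order 4: 3→7
Order 1: 7→16
Order 2: 16→18
Sum = 3+7+16+18 = 44.
LPT (decreasing processing time): Order 1 Order 4 Order 3 Order 2.
Order 1: 0→9
Order 4: 9→13
Order 3: 13→16
Order 2: 16→18
Sum = 9+13+16+18 = 56.
FIFO (arrival order): Order 1 Order 2 Order 3 Order 4.
Order 1: 0→9
Order 2: 9→11
Order 3: 11→14
Order 4: 14→18
Sum = 9+11+14+18 = 52.
EDD 44, LPT 56, FIFO 52 → minimum 44.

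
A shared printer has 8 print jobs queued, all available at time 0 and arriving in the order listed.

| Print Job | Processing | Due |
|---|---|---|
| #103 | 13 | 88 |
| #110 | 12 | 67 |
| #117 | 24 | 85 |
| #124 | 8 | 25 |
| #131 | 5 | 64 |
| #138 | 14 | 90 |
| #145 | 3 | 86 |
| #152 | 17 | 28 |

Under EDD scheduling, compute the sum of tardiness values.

6

EDD (increasing due date): #124 #152 #131 #110 #117 #145 #103 #138.
#124: 0→8, due 25, tardiness 0
#152: 8→25, due 28, tardiness 0
#131: 25→30, due 64, tardiness 0
#110: 30→42, due 67, tardiness 0
#117: 42→66, due 85, tardiness 0
#145: 66→69, due 86, tardiness 0
#103: 69→82, due 88, tardiness 0
#138: 82→96, due 90, tardiness 6
Sum = 0+0+0+0+0+0+0+6 = 6.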